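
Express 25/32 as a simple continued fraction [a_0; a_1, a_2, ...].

[0; 1, 3, 1, 1, 3]

Run the Euclidean algorithm on 25 and 32; the successive quotients are the partial quotients a_0, a_1, ... (each step inverts the fractional part left over by the previous one):
  25 = 0*32 + 25, so a_0 = 0.
  32 = 1*25 + 7, so a_1 = 1.
  25 = 3*7 + 4, so a_2 = 3.
  7 = 1*4 + 3, so a_3 = 1.
  4 = 1*3 + 1, so a_4 = 1.
  3 = 3*1 + 0, so a_5 = 3.
The remainder reaches 0 after 6 divisions, so the expansion has 6 partial quotients, read off in order.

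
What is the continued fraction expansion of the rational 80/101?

Run the Euclidean algorithm on 80 and 101; the successive quotients are the partial quotients a_0, a_1, ... (each step inverts the fractional part left over by the previous one):
  80 = 0*101 + 80, so a_0 = 0.
  101 = 1*80 + 21, so a_1 = 1.
  80 = 3*21 + 17, so a_2 = 3.
  21 = 1*17 + 4, so a_3 = 1.
  17 = 4*4 + 1, so a_4 = 4.
  4 = 4*1 + 0, so a_5 = 4.
The remainder reaches 0 after 6 divisions, so the expansion has 6 partial quotients, read off in order.

[0; 1, 3, 1, 4, 4]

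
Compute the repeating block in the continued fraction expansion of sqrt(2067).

Write x_i = (sqrt(2067) + m_i)/d_i with (m_0, d_0) = (0, 1). a_0 = floor(sqrt(2067)) = 45, since 45^2 = 2025 <= 2067 < 2116 = 46^2.
Iterate m_{i+1} = d_i*a_i - m_i, d_{i+1} = (2067 - m_{i+1}^2)/d_i, a_{i+1} = floor((a_0 + m_{i+1})/d_{i+1}):
  m_1 = 1*45 - 0 = 45, d_1 = (2067 - 45^2)/1 = 42/1 = 42, a_1 = floor((45 + 45)/42) = 2.
  m_2 = 42*2 - 45 = 39, d_2 = (2067 - 39^2)/42 = 546/42 = 13, a_2 = floor((45 + 39)/13) = 6.
  m_3 = 13*6 - 39 = 39, d_3 = (2067 - 39^2)/13 = 546/13 = 42, a_3 = floor((45 + 39)/42) = 2.
  m_4 = 42*2 - 39 = 45, d_4 = (2067 - 45^2)/42 = 42/42 = 1, a_4 = floor((45 + 45)/1) = 90.
  m_5 = 1*90 - 45 = 45, d_5 = (2067 - 45^2)/1 = 42/1 = 42: (m_5, d_5) = (m_1, d_1) = (45, 42), so from here the quotients repeat a_1, ..., a_4; the period length is 4.
Hence the expansion of sqrt(2067) is a_0 = 45 followed by the repeating block 2, 6, 2, 90 (period 4).

[45; (2, 6, 2, 90)]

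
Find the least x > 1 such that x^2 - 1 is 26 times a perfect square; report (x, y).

First expand sqrt(26) as a continued fraction. With x_i = (sqrt(26) + m_i)/d_i and (m_0, d_0) = (0, 1): a_0 = floor(sqrt(26)) = 5, since 5^2 = 25 <= 26 < 36 = 6^2.
Iterate m_{i+1} = d_i*a_i - m_i, d_{i+1} = (26 - m_{i+1}^2)/d_i, a_{i+1} = floor((a_0 + m_{i+1})/d_{i+1}):
  m_1 = 1*5 - 0 = 5, d_1 = (26 - 5^2)/1 = 1/1 = 1, a_1 = floor((5 + 5)/1) = 10.
  m_2 = 1*10 - 5 = 5, d_2 = (26 - 5^2)/1 = 1/1 = 1: (m_2, d_2) = (m_1, d_1) = (5, 1), so from here the quotient a_1 repeats; the period length is 1.
So sqrt(26) = [5; (10)] with period length k = 1.
k is odd, so (p_{k-1}, q_{k-1}) only solves x^2 - 26y^2 = -1 and the fundamental solution of x^2 - 26y^2 = 1 is (p_{2k-1}, q_{2k-1}) = (p_1, q_1); compute convergents through index 1, running through the period twice.
Convergents (p_i = a_i*p_{i-1} + p_{i-2}, q_i = a_i*q_{i-1} + q_{i-2} with p_{-2}=0, p_{-1}=1, q_{-2}=1, q_{-1}=0):
  i=0: a_0=5, p_0 = 5*1 + 0 = 5, q_0 = 5*0 + 1 = 1.
  i=1: a_1=10, p_1 = 10*5 + 1 = 51, q_1 = 10*1 + 0 = 10.
Indeed p_0^2 - 26*q_0^2 = 25 - 26 = -1, not +1.
Check: 51^2 - 26*10^2 = 2601 - 2600 = 1, so (x, y) = (51, 10) solves the equation, and by the theorem it is the least positive solution.

(x, y) = (51, 10)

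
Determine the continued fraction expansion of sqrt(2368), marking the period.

[48; (1, 1, 1, 23, 1, 1, 1, 96)]

Write x_i = (sqrt(2368) + m_i)/d_i with (m_0, d_0) = (0, 1). a_0 = floor(sqrt(2368)) = 48, since 48^2 = 2304 <= 2368 < 2401 = 49^2.
Iterate m_{i+1} = d_i*a_i - m_i, d_{i+1} = (2368 - m_{i+1}^2)/d_i, a_{i+1} = floor((a_0 + m_{i+1})/d_{i+1}):
  m_1 = 1*48 - 0 = 48, d_1 = (2368 - 48^2)/1 = 64/1 = 64, a_1 = floor((48 + 48)/64) = 1.
  m_2 = 64*1 - 48 = 16, d_2 = (2368 - 16^2)/64 = 2112/64 = 33, a_2 = floor((48 + 16)/33) = 1.
  m_3 = 33*1 - 16 = 17, d_3 = (2368 - 17^2)/33 = 2079/33 = 63, a_3 = floor((48 + 17)/63) = 1.
  m_4 = 63*1 - 17 = 46, d_4 = (2368 - 46^2)/63 = 252/63 = 4, a_4 = floor((48 + 46)/4) = 23.
  m_5 = 4*23 - 46 = 46, d_5 = (2368 - 46^2)/4 = 252/4 = 63, a_5 = floor((48 + 46)/63) = 1.
  m_6 = 63*1 - 46 = 17, d_6 = (2368 - 17^2)/63 = 2079/63 = 33, a_6 = floor((48 + 17)/33) = 1.
  m_7 = 33*1 - 17 = 16, d_7 = (2368 - 16^2)/33 = 2112/33 = 64, a_7 = floor((48 + 16)/64) = 1.
  m_8 = 64*1 - 16 = 48, d_8 = (2368 - 48^2)/64 = 64/64 = 1, a_8 = floor((48 + 48)/1) = 96.
  m_9 = 1*96 - 48 = 48, d_9 = (2368 - 48^2)/1 = 64/1 = 64: (m_9, d_9) = (m_1, d_1) = (48, 64), so from here the quotients repeat a_1, ..., a_8; the period length is 8.
Hence the expansion of sqrt(2368) is a_0 = 48 followed by the repeating block 1, 1, 1, 23, 1, 1, 1, 96 (period 8).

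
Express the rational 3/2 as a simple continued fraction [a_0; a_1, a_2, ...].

[1; 2]

Run the Euclidean algorithm on 3 and 2; the successive quotients are the partial quotients a_0, a_1, ... (each step inverts the fractional part left over by the previous one):
  3 = 1*2 + 1, so a_0 = 1.
  2 = 2*1 + 0, so a_1 = 2.
The remainder reaches 0 after 2 divisions, so the expansion has 2 partial quotients, read off in order.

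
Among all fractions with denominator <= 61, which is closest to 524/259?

87/43

Expand x = 524/259 as a continued fraction with the Euclidean algorithm:
  524 = 2*259 + 6, so a_0 = 2.
  259 = 43*6 + 1, so a_1 = 43.
  6 = 6*1 + 0, so a_2 = 6.
so x = [2; 43, 6].
Convergents (p_i = a_i*p_{i-1} + p_{i-2}, q_i = a_i*q_{i-1} + q_{i-2} with p_{-2}=0, p_{-1}=1, q_{-2}=1, q_{-1}=0), until the denominator exceeds 61:
  i=0: a_0=2, p_0 = 2*1 + 0 = 2, q_0 = 2*0 + 1 = 1.
  i=1: a_1=43, p_1 = 43*2 + 1 = 87, q_1 = 43*1 + 0 = 43.
  i=2: a_2=6, p_2 = 6*87 + 2 = 524, q_2 = 6*43 + 1 = 259.
q_2 = 259 > 61, so the last convergent with denominator <= 61 is p_1/q_1 = 87/43.
The closest fraction with denominator <= 61 is either p_1/q_1 or the intermediate fraction (k*p_1 + p_0)/(k*q_1 + q_0) with the largest k >= 1 whose denominator stays <= 61; these approach x as k grows, and every other convergent or intermediate fraction in range is farther away.
Largest k: floor((61 - q_0)/q_1) = floor((61 - 1)/43) = 1.
That gives (1*87 + 2)/(1*43 + 1) = 89/44.
Compare the errors: |x - 87/43| = |524*43 - 87*259|/(259*43) = 1/11137, and |x - 89/44| = |524*44 - 89*259|/(259*44) = 5/11396.
Cross-multiplying, 1*11396 = 11396 < 55685 = 5*11137, so 1/11137 is smaller: the convergent 87/43 is closer to x than 89/44.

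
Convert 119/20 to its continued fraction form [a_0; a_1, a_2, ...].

[5; 1, 19]

Run the Euclidean algorithm on 119 and 20; the successive quotients are the partial quotients a_0, a_1, ... (each step inverts the fractional part left over by the previous one):
  119 = 5*20 + 19, so a_0 = 5.
  20 = 1*19 + 1, so a_1 = 1.
  19 = 19*1 + 0, so a_2 = 19.
The remainder reaches 0 after 3 divisions, so the expansion has 3 partial quotients, read off in order.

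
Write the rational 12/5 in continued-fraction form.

Run the Euclidean algorithm on 12 and 5; the successive quotients are the partial quotients a_0, a_1, ... (each step inverts the fractional part left over by the previous one):
  12 = 2*5 + 2, so a_0 = 2.
  5 = 2*2 + 1, so a_1 = 2.
  2 = 2*1 + 0, so a_2 = 2.
The remainder reaches 0 after 3 divisions, so the expansion has 3 partial quotients, read off in order.

[2; 2, 2]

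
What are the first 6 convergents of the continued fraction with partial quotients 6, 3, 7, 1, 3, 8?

Using the convergent recurrence p_i = a_i*p_{i-1} + p_{i-2}, q_i = a_i*q_{i-1} + q_{i-2} with p_{-2}=0, p_{-1}=1, q_{-2}=1, q_{-1}=0:
  i=0: a_0=6, p_0 = 6*1 + 0 = 6, q_0 = 6*0 + 1 = 1.
  i=1: a_1=3, p_1 = 3*6 + 1 = 19, q_1 = 3*1 + 0 = 3.
  i=2: a_2=7, p_2 = 7*19 + 6 = 139, q_2 = 7*3 + 1 = 22.
  i=3: a_3=1, p_3 = 1*139 + 19 = 158, q_3 = 1*22 + 3 = 25.
  i=4: a_4=3, p_4 = 3*158 + 139 = 613, q_4 = 3*25 + 22 = 97.
  i=5: a_5=8, p_5 = 8*613 + 158 = 5062, q_5 = 8*97 + 25 = 801.

6/1, 19/3, 139/22, 158/25, 613/97, 5062/801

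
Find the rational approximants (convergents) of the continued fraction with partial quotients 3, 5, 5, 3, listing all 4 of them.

Using the convergent recurrence p_i = a_i*p_{i-1} + p_{i-2}, q_i = a_i*q_{i-1} + q_{i-2} with p_{-2}=0, p_{-1}=1, q_{-2}=1, q_{-1}=0:
  i=0: a_0=3, p_0 = 3*1 + 0 = 3, q_0 = 3*0 + 1 = 1.
  i=1: a_1=5, p_1 = 5*3 + 1 = 16, q_1 = 5*1 + 0 = 5.
  i=2: a_2=5, p_2 = 5*16 + 3 = 83, q_2 = 5*5 + 1 = 26.
  i=3: a_3=3, p_3 = 3*83 + 16 = 265, q_3 = 3*26 + 5 = 83.

3/1, 16/5, 83/26, 265/83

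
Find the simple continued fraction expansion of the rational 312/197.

[1; 1, 1, 2, 2, 16]

Run the Euclidean algorithm on 312 and 197; the successive quotients are the partial quotients a_0, a_1, ... (each step inverts the fractional part left over by the previous one):
  312 = 1*197 + 115, so a_0 = 1.
  197 = 1*115 + 82, so a_1 = 1.
  115 = 1*82 + 33, so a_2 = 1.
  82 = 2*33 + 16, so a_3 = 2.
  33 = 2*16 + 1, so a_4 = 2.
  16 = 16*1 + 0, so a_5 = 16.
The remainder reaches 0 after 6 divisions, so the expansion has 6 partial quotients, read off in order.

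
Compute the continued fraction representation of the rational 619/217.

[2; 1, 5, 1, 3, 1, 1, 3]

Run the Euclidean algorithm on 619 and 217; the successive quotients are the partial quotients a_0, a_1, ... (each step inverts the fractional part left over by the previous one):
  619 = 2*217 + 185, so a_0 = 2.
  217 = 1*185 + 32, so a_1 = 1.
  185 = 5*32 + 25, so a_2 = 5.
  32 = 1*25 + 7, so a_3 = 1.
  25 = 3*7 + 4, so a_4 = 3.
  7 = 1*4 + 3, so a_5 = 1.
  4 = 1*3 + 1, so a_6 = 1.
  3 = 3*1 + 0, so a_7 = 3.
The remainder reaches 0 after 8 divisions, so the expansion has 8 partial quotients, read off in order.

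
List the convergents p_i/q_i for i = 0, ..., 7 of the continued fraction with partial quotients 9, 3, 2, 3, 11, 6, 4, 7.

Using the convergent recurrence p_i = a_i*p_{i-1} + p_{i-2}, q_i = a_i*q_{i-1} + q_{i-2} with p_{-2}=0, p_{-1}=1, q_{-2}=1, q_{-1}=0:
  i=0: a_0=9, p_0 = 9*1 + 0 = 9, q_0 = 9*0 + 1 = 1.
  i=1: a_1=3, p_1 = 3*9 + 1 = 28, q_1 = 3*1 + 0 = 3.
  i=2: a_2=2, p_2 = 2*28 + 9 = 65, q_2 = 2*3 + 1 = 7.
  i=3: a_3=3, p_3 = 3*65 + 28 = 223, q_3 = 3*7 + 3 = 24.
  i=4: a_4=11, p_4 = 11*223 + 65 = 2518, q_4 = 11*24 + 7 = 271.
  i=5: a_5=6, p_5 = 6*2518 + 223 = 15331, q_5 = 6*271 + 24 = 1650.
  i=6: a_6=4, p_6 = 4*15331 + 2518 = 63842, q_6 = 4*1650 + 271 = 6871.
  i=7: a_7=7, p_7 = 7*63842 + 15331 = 462225, q_7 = 7*6871 + 1650 = 49747.

9/1, 28/3, 65/7, 223/24, 2518/271, 15331/1650, 63842/6871, 462225/49747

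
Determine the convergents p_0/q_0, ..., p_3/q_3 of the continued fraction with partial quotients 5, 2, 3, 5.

Using the convergent recurrence p_i = a_i*p_{i-1} + p_{i-2}, q_i = a_i*q_{i-1} + q_{i-2} with p_{-2}=0, p_{-1}=1, q_{-2}=1, q_{-1}=0:
  i=0: a_0=5, p_0 = 5*1 + 0 = 5, q_0 = 5*0 + 1 = 1.
  i=1: a_1=2, p_1 = 2*5 + 1 = 11, q_1 = 2*1 + 0 = 2.
  i=2: a_2=3, p_2 = 3*11 + 5 = 38, q_2 = 3*2 + 1 = 7.
  i=3: a_3=5, p_3 = 5*38 + 11 = 201, q_3 = 5*7 + 2 = 37.

5/1, 11/2, 38/7, 201/37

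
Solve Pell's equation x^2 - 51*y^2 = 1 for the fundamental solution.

First expand sqrt(51) as a continued fraction. With x_i = (sqrt(51) + m_i)/d_i and (m_0, d_0) = (0, 1): a_0 = floor(sqrt(51)) = 7, since 7^2 = 49 <= 51 < 64 = 8^2.
Iterate m_{i+1} = d_i*a_i - m_i, d_{i+1} = (51 - m_{i+1}^2)/d_i, a_{i+1} = floor((a_0 + m_{i+1})/d_{i+1}):
  m_1 = 1*7 - 0 = 7, d_1 = (51 - 7^2)/1 = 2/1 = 2, a_1 = floor((7 + 7)/2) = 7.
  m_2 = 2*7 - 7 = 7, d_2 = (51 - 7^2)/2 = 2/2 = 1, a_2 = floor((7 + 7)/1) = 14.
  m_3 = 1*14 - 7 = 7, d_3 = (51 - 7^2)/1 = 2/1 = 2: (m_3, d_3) = (m_1, d_1) = (7, 2), so from here the quotients repeat a_1, a_2; the period length is 2.
So sqrt(51) = [7; (7, 14)] with period length k = 2.
k is even, so the fundamental solution of x^2 - 51y^2 = 1 is (p_{k-1}, q_{k-1}) = (p_1, q_1); compute convergents through index 1.
Convergents (p_i = a_i*p_{i-1} + p_{i-2}, q_i = a_i*q_{i-1} + q_{i-2} with p_{-2}=0, p_{-1}=1, q_{-2}=1, q_{-1}=0):
  i=0: a_0=7, p_0 = 7*1 + 0 = 7, q_0 = 7*0 + 1 = 1.
  i=1: a_1=7, p_1 = 7*7 + 1 = 50, q_1 = 7*1 + 0 = 7.
Check: 50^2 - 51*7^2 = 2500 - 2499 = 1, so (x, y) = (50, 7) solves the equation, and by the theorem it is the least positive solution.

(x, y) = (50, 7)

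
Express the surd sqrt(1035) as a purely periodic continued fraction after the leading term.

[32; (5, 1, 5, 64)]

Write x_i = (sqrt(1035) + m_i)/d_i with (m_0, d_0) = (0, 1). a_0 = floor(sqrt(1035)) = 32, since 32^2 = 1024 <= 1035 < 1089 = 33^2.
Iterate m_{i+1} = d_i*a_i - m_i, d_{i+1} = (1035 - m_{i+1}^2)/d_i, a_{i+1} = floor((a_0 + m_{i+1})/d_{i+1}):
  m_1 = 1*32 - 0 = 32, d_1 = (1035 - 32^2)/1 = 11/1 = 11, a_1 = floor((32 + 32)/11) = 5.
  m_2 = 11*5 - 32 = 23, d_2 = (1035 - 23^2)/11 = 506/11 = 46, a_2 = floor((32 + 23)/46) = 1.
  m_3 = 46*1 - 23 = 23, d_3 = (1035 - 23^2)/46 = 506/46 = 11, a_3 = floor((32 + 23)/11) = 5.
  m_4 = 11*5 - 23 = 32, d_4 = (1035 - 32^2)/11 = 11/11 = 1, a_4 = floor((32 + 32)/1) = 64.
  m_5 = 1*64 - 32 = 32, d_5 = (1035 - 32^2)/1 = 11/1 = 11: (m_5, d_5) = (m_1, d_1) = (32, 11), so from here the quotients repeat a_1, ..., a_4; the period length is 4.
Hence the expansion of sqrt(1035) is a_0 = 32 followed by the repeating block 5, 1, 5, 64 (period 4).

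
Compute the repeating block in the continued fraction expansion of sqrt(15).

[3; (1, 6)]

Write x_i = (sqrt(15) + m_i)/d_i with (m_0, d_0) = (0, 1). a_0 = floor(sqrt(15)) = 3, since 3^2 = 9 <= 15 < 16 = 4^2.
Iterate m_{i+1} = d_i*a_i - m_i, d_{i+1} = (15 - m_{i+1}^2)/d_i, a_{i+1} = floor((a_0 + m_{i+1})/d_{i+1}):
  m_1 = 1*3 - 0 = 3, d_1 = (15 - 3^2)/1 = 6/1 = 6, a_1 = floor((3 + 3)/6) = 1.
  m_2 = 6*1 - 3 = 3, d_2 = (15 - 3^2)/6 = 6/6 = 1, a_2 = floor((3 + 3)/1) = 6.
  m_3 = 1*6 - 3 = 3, d_3 = (15 - 3^2)/1 = 6/1 = 6: (m_3, d_3) = (m_1, d_1) = (3, 6), so from here the quotients repeat a_1, a_2; the period length is 2.
Hence the expansion of sqrt(15) is a_0 = 3 followed by the repeating block 1, 6 (period 2).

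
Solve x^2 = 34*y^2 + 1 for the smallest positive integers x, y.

First expand sqrt(34) as a continued fraction. With x_i = (sqrt(34) + m_i)/d_i and (m_0, d_0) = (0, 1): a_0 = floor(sqrt(34)) = 5, since 5^2 = 25 <= 34 < 36 = 6^2.
Iterate m_{i+1} = d_i*a_i - m_i, d_{i+1} = (34 - m_{i+1}^2)/d_i, a_{i+1} = floor((a_0 + m_{i+1})/d_{i+1}):
  m_1 = 1*5 - 0 = 5, d_1 = (34 - 5^2)/1 = 9/1 = 9, a_1 = floor((5 + 5)/9) = 1.
  m_2 = 9*1 - 5 = 4, d_2 = (34 - 4^2)/9 = 18/9 = 2, a_2 = floor((5 + 4)/2) = 4.
  m_3 = 2*4 - 4 = 4, d_3 = (34 - 4^2)/2 = 18/2 = 9, a_3 = floor((5 + 4)/9) = 1.
  m_4 = 9*1 - 4 = 5, d_4 = (34 - 5^2)/9 = 9/9 = 1, a_4 = floor((5 + 5)/1) = 10.
  m_5 = 1*10 - 5 = 5, d_5 = (34 - 5^2)/1 = 9/1 = 9: (m_5, d_5) = (m_1, d_1) = (5, 9), so from here the quotients repeat a_1, ..., a_4; the period length is 4.
So sqrt(34) = [5; (1, 4, 1, 10)] with period length k = 4.
k is even, so the fundamental solution of x^2 - 34y^2 = 1 is (p_{k-1}, q_{k-1}) = (p_3, q_3); compute convergents through index 3.
Convergents (p_i = a_i*p_{i-1} + p_{i-2}, q_i = a_i*q_{i-1} + q_{i-2} with p_{-2}=0, p_{-1}=1, q_{-2}=1, q_{-1}=0):
  i=0: a_0=5, p_0 = 5*1 + 0 = 5, q_0 = 5*0 + 1 = 1.
  i=1: a_1=1, p_1 = 1*5 + 1 = 6, q_1 = 1*1 + 0 = 1.
  i=2: a_2=4, p_2 = 4*6 + 5 = 29, q_2 = 4*1 + 1 = 5.
  i=3: a_3=1, p_3 = 1*29 + 6 = 35, q_3 = 1*5 + 1 = 6.
Check: 35^2 - 34*6^2 = 1225 - 1224 = 1, so (x, y) = (35, 6) solves the equation, and by the theorem it is the least positive solution.

(x, y) = (35, 6)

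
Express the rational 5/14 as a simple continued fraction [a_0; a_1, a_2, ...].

[0; 2, 1, 4]

Run the Euclidean algorithm on 5 and 14; the successive quotients are the partial quotients a_0, a_1, ... (each step inverts the fractional part left over by the previous one):
  5 = 0*14 + 5, so a_0 = 0.
  14 = 2*5 + 4, so a_1 = 2.
  5 = 1*4 + 1, so a_2 = 1.
  4 = 4*1 + 0, so a_3 = 4.
The remainder reaches 0 after 4 divisions, so the expansion has 4 partial quotients, read off in order.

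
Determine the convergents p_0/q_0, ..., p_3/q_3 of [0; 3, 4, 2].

Using the convergent recurrence p_i = a_i*p_{i-1} + p_{i-2}, q_i = a_i*q_{i-1} + q_{i-2} with p_{-2}=0, p_{-1}=1, q_{-2}=1, q_{-1}=0:
  i=0: a_0=0, p_0 = 0*1 + 0 = 0, q_0 = 0*0 + 1 = 1.
  i=1: a_1=3, p_1 = 3*0 + 1 = 1, q_1 = 3*1 + 0 = 3.
  i=2: a_2=4, p_2 = 4*1 + 0 = 4, q_2 = 4*3 + 1 = 13.
  i=3: a_3=2, p_3 = 2*4 + 1 = 9, q_3 = 2*13 + 3 = 29.

0/1, 1/3, 4/13, 9/29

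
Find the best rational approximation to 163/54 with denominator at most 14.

3/1

Expand x = 163/54 as a continued fraction with the Euclidean algorithm:
  163 = 3*54 + 1, so a_0 = 3.
  54 = 54*1 + 0, so a_1 = 54.
so x = [3; 54].
Convergents (p_i = a_i*p_{i-1} + p_{i-2}, q_i = a_i*q_{i-1} + q_{i-2} with p_{-2}=0, p_{-1}=1, q_{-2}=1, q_{-1}=0), until the denominator exceeds 14:
  i=0: a_0=3, p_0 = 3*1 + 0 = 3, q_0 = 3*0 + 1 = 1.
  i=1: a_1=54, p_1 = 54*3 + 1 = 163, q_1 = 54*1 + 0 = 54.
q_1 = 54 > 14, so the last convergent with denominator <= 14 is p_0/q_0 = 3/1.
The closest fraction with denominator <= 14 is either p_0/q_0 or the intermediate fraction (k*p_0 + p_{-1})/(k*q_0 + q_{-1}) with the largest k >= 1 whose denominator stays <= 14; these approach x as k grows, and every other convergent or intermediate fraction in range is farther away.
Largest k: floor((14 - q_{-1})/q_0) = floor((14 - 0)/1) = 14 (using the seeds p_{-1} = 1, q_{-1} = 0).
That gives (14*3 + 1)/(14*1 + 0) = 43/14.
Compare the errors: |x - 3/1| = |163*1 - 3*54|/(54*1) = 1/54, and |x - 43/14| = |163*14 - 43*54|/(54*14) = 40/756.
Cross-multiplying, 1*756 = 756 < 2160 = 40*54, so 1/54 is smaller: the convergent 3/1 is closer to x than 43/14.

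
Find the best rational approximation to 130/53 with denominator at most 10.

Expand x = 130/53 as a continued fraction with the Euclidean algorithm:
  130 = 2*53 + 24, so a_0 = 2.
  53 = 2*24 + 5, so a_1 = 2.
  24 = 4*5 + 4, so a_2 = 4.
  5 = 1*4 + 1, so a_3 = 1.
  4 = 4*1 + 0, so a_4 = 4.
so x = [2; 2, 4, 1, 4].
Convergents (p_i = a_i*p_{i-1} + p_{i-2}, q_i = a_i*q_{i-1} + q_{i-2} with p_{-2}=0, p_{-1}=1, q_{-2}=1, q_{-1}=0), until the denominator exceeds 10:
  i=0: a_0=2, p_0 = 2*1 + 0 = 2, q_0 = 2*0 + 1 = 1.
  i=1: a_1=2, p_1 = 2*2 + 1 = 5, q_1 = 2*1 + 0 = 2.
  i=2: a_2=4, p_2 = 4*5 + 2 = 22, q_2 = 4*2 + 1 = 9.
  i=3: a_3=1, p_3 = 1*22 + 5 = 27, q_3 = 1*9 + 2 = 11.
q_3 = 11 > 10, so the last convergent with denominator <= 10 is p_2/q_2 = 22/9.
The closest fraction with denominator <= 10 is either p_2/q_2 or the intermediate fraction (k*p_2 + p_1)/(k*q_2 + q_1) with the largest k >= 1 whose denominator stays <= 10; these approach x as k grows, and every other convergent or intermediate fraction in range is farther away.
Largest k: floor((10 - q_1)/q_2) = floor((10 - 2)/9) = 0.
Since k = 0, no intermediate fraction beyond p_2/q_2 has denominator <= 10, so the convergent 22/9 is the closest (its error is |130*9 - 22*53|/(53*9) = 4/477).

22/9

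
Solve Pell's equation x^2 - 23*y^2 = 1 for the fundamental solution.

First expand sqrt(23) as a continued fraction. With x_i = (sqrt(23) + m_i)/d_i and (m_0, d_0) = (0, 1): a_0 = floor(sqrt(23)) = 4, since 4^2 = 16 <= 23 < 25 = 5^2.
Iterate m_{i+1} = d_i*a_i - m_i, d_{i+1} = (23 - m_{i+1}^2)/d_i, a_{i+1} = floor((a_0 + m_{i+1})/d_{i+1}):
  m_1 = 1*4 - 0 = 4, d_1 = (23 - 4^2)/1 = 7/1 = 7, a_1 = floor((4 + 4)/7) = 1.
  m_2 = 7*1 - 4 = 3, d_2 = (23 - 3^2)/7 = 14/7 = 2, a_2 = floor((4 + 3)/2) = 3.
  m_3 = 2*3 - 3 = 3, d_3 = (23 - 3^2)/2 = 14/2 = 7, a_3 = floor((4 + 3)/7) = 1.
  m_4 = 7*1 - 3 = 4, d_4 = (23 - 4^2)/7 = 7/7 = 1, a_4 = floor((4 + 4)/1) = 8.
  m_5 = 1*8 - 4 = 4, d_5 = (23 - 4^2)/1 = 7/1 = 7: (m_5, d_5) = (m_1, d_1) = (4, 7), so from here the quotients repeat a_1, ..., a_4; the period length is 4.
So sqrt(23) = [4; (1, 3, 1, 8)] with period length k = 4.
k is even, so the fundamental solution of x^2 - 23y^2 = 1 is (p_{k-1}, q_{k-1}) = (p_3, q_3); compute convergents through index 3.
Convergents (p_i = a_i*p_{i-1} + p_{i-2}, q_i = a_i*q_{i-1} + q_{i-2} with p_{-2}=0, p_{-1}=1, q_{-2}=1, q_{-1}=0):
  i=0: a_0=4, p_0 = 4*1 + 0 = 4, q_0 = 4*0 + 1 = 1.
  i=1: a_1=1, p_1 = 1*4 + 1 = 5, q_1 = 1*1 + 0 = 1.
  i=2: a_2=3, p_2 = 3*5 + 4 = 19, q_2 = 3*1 + 1 = 4.
  i=3: a_3=1, p_3 = 1*19 + 5 = 24, q_3 = 1*4 + 1 = 5.
Check: 24^2 - 23*5^2 = 576 - 575 = 1, so (x, y) = (24, 5) solves the equation, and by the theorem it is the least positive solution.

(x, y) = (24, 5)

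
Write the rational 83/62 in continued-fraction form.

[1; 2, 1, 20]

Run the Euclidean algorithm on 83 and 62; the successive quotients are the partial quotients a_0, a_1, ... (each step inverts the fractional part left over by the previous one):
  83 = 1*62 + 21, so a_0 = 1.
  62 = 2*21 + 20, so a_1 = 2.
  21 = 1*20 + 1, so a_2 = 1.
  20 = 20*1 + 0, so a_3 = 20.
The remainder reaches 0 after 4 divisions, so the expansion has 4 partial quotients, read off in order.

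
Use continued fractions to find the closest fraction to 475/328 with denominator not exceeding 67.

42/29

Expand x = 475/328 as a continued fraction with the Euclidean algorithm:
  475 = 1*328 + 147, so a_0 = 1.
  328 = 2*147 + 34, so a_1 = 2.
  147 = 4*34 + 11, so a_2 = 4.
  34 = 3*11 + 1, so a_3 = 3.
  11 = 11*1 + 0, so a_4 = 11.
so x = [1; 2, 4, 3, 11].
Convergents (p_i = a_i*p_{i-1} + p_{i-2}, q_i = a_i*q_{i-1} + q_{i-2} with p_{-2}=0, p_{-1}=1, q_{-2}=1, q_{-1}=0), until the denominator exceeds 67:
  i=0: a_0=1, p_0 = 1*1 + 0 = 1, q_0 = 1*0 + 1 = 1.
  i=1: a_1=2, p_1 = 2*1 + 1 = 3, q_1 = 2*1 + 0 = 2.
  i=2: a_2=4, p_2 = 4*3 + 1 = 13, q_2 = 4*2 + 1 = 9.
  i=3: a_3=3, p_3 = 3*13 + 3 = 42, q_3 = 3*9 + 2 = 29.
  i=4: a_4=11, p_4 = 11*42 + 13 = 475, q_4 = 11*29 + 9 = 328.
q_4 = 328 > 67, so the last convergent with denominator <= 67 is p_3/q_3 = 42/29.
The closest fraction with denominator <= 67 is either p_3/q_3 or the intermediate fraction (k*p_3 + p_2)/(k*q_3 + q_2) with the largest k >= 1 whose denominator stays <= 67; these approach x as k grows, and every other convergent or intermediate fraction in range is farther away.
Largest k: floor((67 - q_2)/q_3) = floor((67 - 9)/29) = 2.
That gives (2*42 + 13)/(2*29 + 9) = 97/67.
Compare the errors: |x - 42/29| = |475*29 - 42*328|/(328*29) = 1/9512, and |x - 97/67| = |475*67 - 97*328|/(328*67) = 9/21976.
Cross-multiplying, 1*21976 = 21976 < 85608 = 9*9512, so 1/9512 is smaller: the convergent 42/29 is closer to x than 97/67.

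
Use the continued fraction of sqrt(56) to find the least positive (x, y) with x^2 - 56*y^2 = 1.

First expand sqrt(56) as a continued fraction. With x_i = (sqrt(56) + m_i)/d_i and (m_0, d_0) = (0, 1): a_0 = floor(sqrt(56)) = 7, since 7^2 = 49 <= 56 < 64 = 8^2.
Iterate m_{i+1} = d_i*a_i - m_i, d_{i+1} = (56 - m_{i+1}^2)/d_i, a_{i+1} = floor((a_0 + m_{i+1})/d_{i+1}):
  m_1 = 1*7 - 0 = 7, d_1 = (56 - 7^2)/1 = 7/1 = 7, a_1 = floor((7 + 7)/7) = 2.
  m_2 = 7*2 - 7 = 7, d_2 = (56 - 7^2)/7 = 7/7 = 1, a_2 = floor((7 + 7)/1) = 14.
  m_3 = 1*14 - 7 = 7, d_3 = (56 - 7^2)/1 = 7/1 = 7: (m_3, d_3) = (m_1, d_1) = (7, 7), so from here the quotients repeat a_1, a_2; the period length is 2.
So sqrt(56) = [7; (2, 14)] with period length k = 2.
k is even, so the fundamental solution of x^2 - 56y^2 = 1 is (p_{k-1}, q_{k-1}) = (p_1, q_1); compute convergents through index 1.
Convergents (p_i = a_i*p_{i-1} + p_{i-2}, q_i = a_i*q_{i-1} + q_{i-2} with p_{-2}=0, p_{-1}=1, q_{-2}=1, q_{-1}=0):
  i=0: a_0=7, p_0 = 7*1 + 0 = 7, q_0 = 7*0 + 1 = 1.
  i=1: a_1=2, p_1 = 2*7 + 1 = 15, q_1 = 2*1 + 0 = 2.
Check: 15^2 - 56*2^2 = 225 - 224 = 1, so (x, y) = (15, 2) solves the equation, and by the theorem it is the least positive solution.

(x, y) = (15, 2)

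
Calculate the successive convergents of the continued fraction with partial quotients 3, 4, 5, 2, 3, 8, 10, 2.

3/1, 13/4, 68/21, 149/46, 515/159, 4269/1318, 43205/13339, 90679/27996

Using the convergent recurrence p_i = a_i*p_{i-1} + p_{i-2}, q_i = a_i*q_{i-1} + q_{i-2} with p_{-2}=0, p_{-1}=1, q_{-2}=1, q_{-1}=0:
  i=0: a_0=3, p_0 = 3*1 + 0 = 3, q_0 = 3*0 + 1 = 1.
  i=1: a_1=4, p_1 = 4*3 + 1 = 13, q_1 = 4*1 + 0 = 4.
  i=2: a_2=5, p_2 = 5*13 + 3 = 68, q_2 = 5*4 + 1 = 21.
  i=3: a_3=2, p_3 = 2*68 + 13 = 149, q_3 = 2*21 + 4 = 46.
  i=4: a_4=3, p_4 = 3*149 + 68 = 515, q_4 = 3*46 + 21 = 159.
  i=5: a_5=8, p_5 = 8*515 + 149 = 4269, q_5 = 8*159 + 46 = 1318.
  i=6: a_6=10, p_6 = 10*4269 + 515 = 43205, q_6 = 10*1318 + 159 = 13339.
  i=7: a_7=2, p_7 = 2*43205 + 4269 = 90679, q_7 = 2*13339 + 1318 = 27996.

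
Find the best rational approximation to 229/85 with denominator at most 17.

Expand x = 229/85 as a continued fraction with the Euclidean algorithm:
  229 = 2*85 + 59, so a_0 = 2.
  85 = 1*59 + 26, so a_1 = 1.
  59 = 2*26 + 7, so a_2 = 2.
  26 = 3*7 + 5, so a_3 = 3.
  7 = 1*5 + 2, so a_4 = 1.
  5 = 2*2 + 1, so a_5 = 2.
  2 = 2*1 + 0, so a_6 = 2.
so x = [2; 1, 2, 3, 1, 2, 2].
Convergents (p_i = a_i*p_{i-1} + p_{i-2}, q_i = a_i*q_{i-1} + q_{i-2} with p_{-2}=0, p_{-1}=1, q_{-2}=1, q_{-1}=0), until the denominator exceeds 17:
  i=0: a_0=2, p_0 = 2*1 + 0 = 2, q_0 = 2*0 + 1 = 1.
  i=1: a_1=1, p_1 = 1*2 + 1 = 3, q_1 = 1*1 + 0 = 1.
  i=2: a_2=2, p_2 = 2*3 + 2 = 8, q_2 = 2*1 + 1 = 3.
  i=3: a_3=3, p_3 = 3*8 + 3 = 27, q_3 = 3*3 + 1 = 10.
  i=4: a_4=1, p_4 = 1*27 + 8 = 35, q_4 = 1*10 + 3 = 13.
  i=5: a_5=2, p_5 = 2*35 + 27 = 97, q_5 = 2*13 + 10 = 36.
q_5 = 36 > 17, so the last convergent with denominator <= 17 is p_4/q_4 = 35/13.
The closest fraction with denominator <= 17 is either p_4/q_4 or the intermediate fraction (k*p_4 + p_3)/(k*q_4 + q_3) with the largest k >= 1 whose denominator stays <= 17; these approach x as k grows, and every other convergent or intermediate fraction in range is farther away.
Largest k: floor((17 - q_3)/q_4) = floor((17 - 10)/13) = 0.
Since k = 0, no intermediate fraction beyond p_4/q_4 has denominator <= 17, so the convergent 35/13 is the closest (its error is |229*13 - 35*85|/(85*13) = 2/1105).

35/13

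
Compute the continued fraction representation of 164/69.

[2; 2, 1, 1, 1, 8]

Run the Euclidean algorithm on 164 and 69; the successive quotients are the partial quotients a_0, a_1, ... (each step inverts the fractional part left over by the previous one):
  164 = 2*69 + 26, so a_0 = 2.
  69 = 2*26 + 17, so a_1 = 2.
  26 = 1*17 + 9, so a_2 = 1.
  17 = 1*9 + 8, so a_3 = 1.
  9 = 1*8 + 1, so a_4 = 1.
  8 = 8*1 + 0, so a_5 = 8.
The remainder reaches 0 after 6 divisions, so the expansion has 6 partial quotients, read off in order.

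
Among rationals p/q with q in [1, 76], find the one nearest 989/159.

Expand x = 989/159 as a continued fraction with the Euclidean algorithm:
  989 = 6*159 + 35, so a_0 = 6.
  159 = 4*35 + 19, so a_1 = 4.
  35 = 1*19 + 16, so a_2 = 1.
  19 = 1*16 + 3, so a_3 = 1.
  16 = 5*3 + 1, so a_4 = 5.
  3 = 3*1 + 0, so a_5 = 3.
so x = [6; 4, 1, 1, 5, 3].
Convergents (p_i = a_i*p_{i-1} + p_{i-2}, q_i = a_i*q_{i-1} + q_{i-2} with p_{-2}=0, p_{-1}=1, q_{-2}=1, q_{-1}=0), until the denominator exceeds 76:
  i=0: a_0=6, p_0 = 6*1 + 0 = 6, q_0 = 6*0 + 1 = 1.
  i=1: a_1=4, p_1 = 4*6 + 1 = 25, q_1 = 4*1 + 0 = 4.
  i=2: a_2=1, p_2 = 1*25 + 6 = 31, q_2 = 1*4 + 1 = 5.
  i=3: a_3=1, p_3 = 1*31 + 25 = 56, q_3 = 1*5 + 4 = 9.
  i=4: a_4=5, p_4 = 5*56 + 31 = 311, q_4 = 5*9 + 5 = 50.
  i=5: a_5=3, p_5 = 3*311 + 56 = 989, q_5 = 3*50 + 9 = 159.
q_5 = 159 > 76, so the last convergent with denominator <= 76 is p_4/q_4 = 311/50.
The closest fraction with denominator <= 76 is either p_4/q_4 or the intermediate fraction (k*p_4 + p_3)/(k*q_4 + q_3) with the largest k >= 1 whose denominator stays <= 76; these approach x as k grows, and every other convergent or intermediate fraction in range is farther away.
Largest k: floor((76 - q_3)/q_4) = floor((76 - 9)/50) = 1.
That gives (1*311 + 56)/(1*50 + 9) = 367/59.
Compare the errors: |x - 311/50| = |989*50 - 311*159|/(159*50) = 1/7950, and |x - 367/59| = |989*59 - 367*159|/(159*59) = 2/9381.
Cross-multiplying, 1*9381 = 9381 < 15900 = 2*7950, so 1/7950 is smaller: the convergent 311/50 is closer to x than 367/59.

311/50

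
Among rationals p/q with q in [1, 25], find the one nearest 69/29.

Expand x = 69/29 as a continued fraction with the Euclidean algorithm:
  69 = 2*29 + 11, so a_0 = 2.
  29 = 2*11 + 7, so a_1 = 2.
  11 = 1*7 + 4, so a_2 = 1.
  7 = 1*4 + 3, so a_3 = 1.
  4 = 1*3 + 1, so a_4 = 1.
  3 = 3*1 + 0, so a_5 = 3.
so x = [2; 2, 1, 1, 1, 3].
Convergents (p_i = a_i*p_{i-1} + p_{i-2}, q_i = a_i*q_{i-1} + q_{i-2} with p_{-2}=0, p_{-1}=1, q_{-2}=1, q_{-1}=0), until the denominator exceeds 25:
  i=0: a_0=2, p_0 = 2*1 + 0 = 2, q_0 = 2*0 + 1 = 1.
  i=1: a_1=2, p_1 = 2*2 + 1 = 5, q_1 = 2*1 + 0 = 2.
  i=2: a_2=1, p_2 = 1*5 + 2 = 7, q_2 = 1*2 + 1 = 3.
  i=3: a_3=1, p_3 = 1*7 + 5 = 12, q_3 = 1*3 + 2 = 5.
  i=4: a_4=1, p_4 = 1*12 + 7 = 19, q_4 = 1*5 + 3 = 8.
  i=5: a_5=3, p_5 = 3*19 + 12 = 69, q_5 = 3*8 + 5 = 29.
q_5 = 29 > 25, so the last convergent with denominator <= 25 is p_4/q_4 = 19/8.
The closest fraction with denominator <= 25 is either p_4/q_4 or the intermediate fraction (k*p_4 + p_3)/(k*q_4 + q_3) with the largest k >= 1 whose denominator stays <= 25; these approach x as k grows, and every other convergent or intermediate fraction in range is farther away.
Largest k: floor((25 - q_3)/q_4) = floor((25 - 5)/8) = 2.
That gives (2*19 + 12)/(2*8 + 5) = 50/21.
Compare the errors: |x - 19/8| = |69*8 - 19*29|/(29*8) = 1/232, and |x - 50/21| = |69*21 - 50*29|/(29*21) = 1/609.
Cross-multiplying, 1*232 = 232 < 609 = 1*609, so 1/609 is smaller: the intermediate fraction 50/21 is closer to x than 19/8.

50/21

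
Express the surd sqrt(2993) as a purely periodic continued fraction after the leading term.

[54; (1, 2, 2, 2, 1, 108)]

Write x_i = (sqrt(2993) + m_i)/d_i with (m_0, d_0) = (0, 1). a_0 = floor(sqrt(2993)) = 54, since 54^2 = 2916 <= 2993 < 3025 = 55^2.
Iterate m_{i+1} = d_i*a_i - m_i, d_{i+1} = (2993 - m_{i+1}^2)/d_i, a_{i+1} = floor((a_0 + m_{i+1})/d_{i+1}):
  m_1 = 1*54 - 0 = 54, d_1 = (2993 - 54^2)/1 = 77/1 = 77, a_1 = floor((54 + 54)/77) = 1.
  m_2 = 77*1 - 54 = 23, d_2 = (2993 - 23^2)/77 = 2464/77 = 32, a_2 = floor((54 + 23)/32) = 2.
  m_3 = 32*2 - 23 = 41, d_3 = (2993 - 41^2)/32 = 1312/32 = 41, a_3 = floor((54 + 41)/41) = 2.
  m_4 = 41*2 - 41 = 41, d_4 = (2993 - 41^2)/41 = 1312/41 = 32, a_4 = floor((54 + 41)/32) = 2.
  m_5 = 32*2 - 41 = 23, d_5 = (2993 - 23^2)/32 = 2464/32 = 77, a_5 = floor((54 + 23)/77) = 1.
  m_6 = 77*1 - 23 = 54, d_6 = (2993 - 54^2)/77 = 77/77 = 1, a_6 = floor((54 + 54)/1) = 108.
  m_7 = 1*108 - 54 = 54, d_7 = (2993 - 54^2)/1 = 77/1 = 77: (m_7, d_7) = (m_1, d_1) = (54, 77), so from here the quotients repeat a_1, ..., a_6; the period length is 6.
Hence the expansion of sqrt(2993) is a_0 = 54 followed by the repeating block 1, 2, 2, 2, 1, 108 (period 6).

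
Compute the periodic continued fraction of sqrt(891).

[29; (1, 5, 1, 1, 1, 5, 1, 58)]

Write x_i = (sqrt(891) + m_i)/d_i with (m_0, d_0) = (0, 1). a_0 = floor(sqrt(891)) = 29, since 29^2 = 841 <= 891 < 900 = 30^2.
Iterate m_{i+1} = d_i*a_i - m_i, d_{i+1} = (891 - m_{i+1}^2)/d_i, a_{i+1} = floor((a_0 + m_{i+1})/d_{i+1}):
  m_1 = 1*29 - 0 = 29, d_1 = (891 - 29^2)/1 = 50/1 = 50, a_1 = floor((29 + 29)/50) = 1.
  m_2 = 50*1 - 29 = 21, d_2 = (891 - 21^2)/50 = 450/50 = 9, a_2 = floor((29 + 21)/9) = 5.
  m_3 = 9*5 - 21 = 24, d_3 = (891 - 24^2)/9 = 315/9 = 35, a_3 = floor((29 + 24)/35) = 1.
  m_4 = 35*1 - 24 = 11, d_4 = (891 - 11^2)/35 = 770/35 = 22, a_4 = floor((29 + 11)/22) = 1.
  m_5 = 22*1 - 11 = 11, d_5 = (891 - 11^2)/22 = 770/22 = 35, a_5 = floor((29 + 11)/35) = 1.
  m_6 = 35*1 - 11 = 24, d_6 = (891 - 24^2)/35 = 315/35 = 9, a_6 = floor((29 + 24)/9) = 5.
  m_7 = 9*5 - 24 = 21, d_7 = (891 - 21^2)/9 = 450/9 = 50, a_7 = floor((29 + 21)/50) = 1.
  m_8 = 50*1 - 21 = 29, d_8 = (891 - 29^2)/50 = 50/50 = 1, a_8 = floor((29 + 29)/1) = 58.
  m_9 = 1*58 - 29 = 29, d_9 = (891 - 29^2)/1 = 50/1 = 50: (m_9, d_9) = (m_1, d_1) = (29, 50), so from here the quotients repeat a_1, ..., a_8; the period length is 8.
Hence the expansion of sqrt(891) is a_0 = 29 followed by the repeating block 1, 5, 1, 1, 1, 5, 1, 58 (period 8).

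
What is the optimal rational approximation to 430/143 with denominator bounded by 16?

3/1

Expand x = 430/143 as a continued fraction with the Euclidean algorithm:
  430 = 3*143 + 1, so a_0 = 3.
  143 = 143*1 + 0, so a_1 = 143.
so x = [3; 143].
Convergents (p_i = a_i*p_{i-1} + p_{i-2}, q_i = a_i*q_{i-1} + q_{i-2} with p_{-2}=0, p_{-1}=1, q_{-2}=1, q_{-1}=0), until the denominator exceeds 16:
  i=0: a_0=3, p_0 = 3*1 + 0 = 3, q_0 = 3*0 + 1 = 1.
  i=1: a_1=143, p_1 = 143*3 + 1 = 430, q_1 = 143*1 + 0 = 143.
q_1 = 143 > 16, so the last convergent with denominator <= 16 is p_0/q_0 = 3/1.
The closest fraction with denominator <= 16 is either p_0/q_0 or the intermediate fraction (k*p_0 + p_{-1})/(k*q_0 + q_{-1}) with the largest k >= 1 whose denominator stays <= 16; these approach x as k grows, and every other convergent or intermediate fraction in range is farther away.
Largest k: floor((16 - q_{-1})/q_0) = floor((16 - 0)/1) = 16 (using the seeds p_{-1} = 1, q_{-1} = 0).
That gives (16*3 + 1)/(16*1 + 0) = 49/16.
Compare the errors: |x - 3/1| = |430*1 - 3*143|/(143*1) = 1/143, and |x - 49/16| = |430*16 - 49*143|/(143*16) = 127/2288.
Cross-multiplying, 1*2288 = 2288 < 18161 = 127*143, so 1/143 is smaller: the convergent 3/1 is closer to x than 49/16.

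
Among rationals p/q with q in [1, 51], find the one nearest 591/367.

66/41

Expand x = 591/367 as a continued fraction with the Euclidean algorithm:
  591 = 1*367 + 224, so a_0 = 1.
  367 = 1*224 + 143, so a_1 = 1.
  224 = 1*143 + 81, so a_2 = 1.
  143 = 1*81 + 62, so a_3 = 1.
  81 = 1*62 + 19, so a_4 = 1.
  62 = 3*19 + 5, so a_5 = 3.
  19 = 3*5 + 4, so a_6 = 3.
  5 = 1*4 + 1, so a_7 = 1.
  4 = 4*1 + 0, so a_8 = 4.
so x = [1; 1, 1, 1, 1, 3, 3, 1, 4].
Convergents (p_i = a_i*p_{i-1} + p_{i-2}, q_i = a_i*q_{i-1} + q_{i-2} with p_{-2}=0, p_{-1}=1, q_{-2}=1, q_{-1}=0), until the denominator exceeds 51:
  i=0: a_0=1, p_0 = 1*1 + 0 = 1, q_0 = 1*0 + 1 = 1.
  i=1: a_1=1, p_1 = 1*1 + 1 = 2, q_1 = 1*1 + 0 = 1.
  i=2: a_2=1, p_2 = 1*2 + 1 = 3, q_2 = 1*1 + 1 = 2.
  i=3: a_3=1, p_3 = 1*3 + 2 = 5, q_3 = 1*2 + 1 = 3.
  i=4: a_4=1, p_4 = 1*5 + 3 = 8, q_4 = 1*3 + 2 = 5.
  i=5: a_5=3, p_5 = 3*8 + 5 = 29, q_5 = 3*5 + 3 = 18.
  i=6: a_6=3, p_6 = 3*29 + 8 = 95, q_6 = 3*18 + 5 = 59.
q_6 = 59 > 51, so the last convergent with denominator <= 51 is p_5/q_5 = 29/18.
The closest fraction with denominator <= 51 is either p_5/q_5 or the intermediate fraction (k*p_5 + p_4)/(k*q_5 + q_4) with the largest k >= 1 whose denominator stays <= 51; these approach x as k grows, and every other convergent or intermediate fraction in range is farther away.
Largest k: floor((51 - q_4)/q_5) = floor((51 - 5)/18) = 2.
That gives (2*29 + 8)/(2*18 + 5) = 66/41.
Compare the errors: |x - 29/18| = |591*18 - 29*367|/(367*18) = 5/6606, and |x - 66/41| = |591*41 - 66*367|/(367*41) = 9/15047.
Cross-multiplying, 9*6606 = 59454 < 75235 = 5*15047, so 9/15047 is smaller: the intermediate fraction 66/41 is closer to x than 29/18.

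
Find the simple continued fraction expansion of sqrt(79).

Write x_i = (sqrt(79) + m_i)/d_i with (m_0, d_0) = (0, 1). a_0 = floor(sqrt(79)) = 8, since 8^2 = 64 <= 79 < 81 = 9^2.
Iterate m_{i+1} = d_i*a_i - m_i, d_{i+1} = (79 - m_{i+1}^2)/d_i, a_{i+1} = floor((a_0 + m_{i+1})/d_{i+1}):
  m_1 = 1*8 - 0 = 8, d_1 = (79 - 8^2)/1 = 15/1 = 15, a_1 = floor((8 + 8)/15) = 1.
  m_2 = 15*1 - 8 = 7, d_2 = (79 - 7^2)/15 = 30/15 = 2, a_2 = floor((8 + 7)/2) = 7.
  m_3 = 2*7 - 7 = 7, d_3 = (79 - 7^2)/2 = 30/2 = 15, a_3 = floor((8 + 7)/15) = 1.
  m_4 = 15*1 - 7 = 8, d_4 = (79 - 8^2)/15 = 15/15 = 1, a_4 = floor((8 + 8)/1) = 16.
  m_5 = 1*16 - 8 = 8, d_5 = (79 - 8^2)/1 = 15/1 = 15: (m_5, d_5) = (m_1, d_1) = (8, 15), so from here the quotients repeat a_1, ..., a_4; the period length is 4.
Hence the expansion of sqrt(79) is a_0 = 8 followed by the repeating block 1, 7, 1, 16 (period 4).

[8; (1, 7, 1, 16)]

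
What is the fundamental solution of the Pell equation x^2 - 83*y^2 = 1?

First expand sqrt(83) as a continued fraction. With x_i = (sqrt(83) + m_i)/d_i and (m_0, d_0) = (0, 1): a_0 = floor(sqrt(83)) = 9, since 9^2 = 81 <= 83 < 100 = 10^2.
Iterate m_{i+1} = d_i*a_i - m_i, d_{i+1} = (83 - m_{i+1}^2)/d_i, a_{i+1} = floor((a_0 + m_{i+1})/d_{i+1}):
  m_1 = 1*9 - 0 = 9, d_1 = (83 - 9^2)/1 = 2/1 = 2, a_1 = floor((9 + 9)/2) = 9.
  m_2 = 2*9 - 9 = 9, d_2 = (83 - 9^2)/2 = 2/2 = 1, a_2 = floor((9 + 9)/1) = 18.
  m_3 = 1*18 - 9 = 9, d_3 = (83 - 9^2)/1 = 2/1 = 2: (m_3, d_3) = (m_1, d_1) = (9, 2), so from here the quotients repeat a_1, a_2; the period length is 2.
So sqrt(83) = [9; (9, 18)] with period length k = 2.
k is even, so the fundamental solution of x^2 - 83y^2 = 1 is (p_{k-1}, q_{k-1}) = (p_1, q_1); compute convergents through index 1.
Convergents (p_i = a_i*p_{i-1} + p_{i-2}, q_i = a_i*q_{i-1} + q_{i-2} with p_{-2}=0, p_{-1}=1, q_{-2}=1, q_{-1}=0):
  i=0: a_0=9, p_0 = 9*1 + 0 = 9, q_0 = 9*0 + 1 = 1.
  i=1: a_1=9, p_1 = 9*9 + 1 = 82, q_1 = 9*1 + 0 = 9.
Check: 82^2 - 83*9^2 = 6724 - 6723 = 1, so (x, y) = (82, 9) solves the equation, and by the theorem it is the least positive solution.

(x, y) = (82, 9)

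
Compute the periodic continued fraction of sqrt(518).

[22; (1, 3, 6, 3, 1, 44)]

Write x_i = (sqrt(518) + m_i)/d_i with (m_0, d_0) = (0, 1). a_0 = floor(sqrt(518)) = 22, since 22^2 = 484 <= 518 < 529 = 23^2.
Iterate m_{i+1} = d_i*a_i - m_i, d_{i+1} = (518 - m_{i+1}^2)/d_i, a_{i+1} = floor((a_0 + m_{i+1})/d_{i+1}):
  m_1 = 1*22 - 0 = 22, d_1 = (518 - 22^2)/1 = 34/1 = 34, a_1 = floor((22 + 22)/34) = 1.
  m_2 = 34*1 - 22 = 12, d_2 = (518 - 12^2)/34 = 374/34 = 11, a_2 = floor((22 + 12)/11) = 3.
  m_3 = 11*3 - 12 = 21, d_3 = (518 - 21^2)/11 = 77/11 = 7, a_3 = floor((22 + 21)/7) = 6.
  m_4 = 7*6 - 21 = 21, d_4 = (518 - 21^2)/7 = 77/7 = 11, a_4 = floor((22 + 21)/11) = 3.
  m_5 = 11*3 - 21 = 12, d_5 = (518 - 12^2)/11 = 374/11 = 34, a_5 = floor((22 + 12)/34) = 1.
  m_6 = 34*1 - 12 = 22, d_6 = (518 - 22^2)/34 = 34/34 = 1, a_6 = floor((22 + 22)/1) = 44.
  m_7 = 1*44 - 22 = 22, d_7 = (518 - 22^2)/1 = 34/1 = 34: (m_7, d_7) = (m_1, d_1) = (22, 34), so from here the quotients repeat a_1, ..., a_6; the period length is 6.
Hence the expansion of sqrt(518) is a_0 = 22 followed by the repeating block 1, 3, 6, 3, 1, 44 (period 6).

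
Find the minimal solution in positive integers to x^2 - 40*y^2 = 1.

First expand sqrt(40) as a continued fraction. With x_i = (sqrt(40) + m_i)/d_i and (m_0, d_0) = (0, 1): a_0 = floor(sqrt(40)) = 6, since 6^2 = 36 <= 40 < 49 = 7^2.
Iterate m_{i+1} = d_i*a_i - m_i, d_{i+1} = (40 - m_{i+1}^2)/d_i, a_{i+1} = floor((a_0 + m_{i+1})/d_{i+1}):
  m_1 = 1*6 - 0 = 6, d_1 = (40 - 6^2)/1 = 4/1 = 4, a_1 = floor((6 + 6)/4) = 3.
  m_2 = 4*3 - 6 = 6, d_2 = (40 - 6^2)/4 = 4/4 = 1, a_2 = floor((6 + 6)/1) = 12.
  m_3 = 1*12 - 6 = 6, d_3 = (40 - 6^2)/1 = 4/1 = 4: (m_3, d_3) = (m_1, d_1) = (6, 4), so from here the quotients repeat a_1, a_2; the period length is 2.
So sqrt(40) = [6; (3, 12)] with period length k = 2.
k is even, so the fundamental solution of x^2 - 40y^2 = 1 is (p_{k-1}, q_{k-1}) = (p_1, q_1); compute convergents through index 1.
Convergents (p_i = a_i*p_{i-1} + p_{i-2}, q_i = a_i*q_{i-1} + q_{i-2} with p_{-2}=0, p_{-1}=1, q_{-2}=1, q_{-1}=0):
  i=0: a_0=6, p_0 = 6*1 + 0 = 6, q_0 = 6*0 + 1 = 1.
  i=1: a_1=3, p_1 = 3*6 + 1 = 19, q_1 = 3*1 + 0 = 3.
Check: 19^2 - 40*3^2 = 361 - 360 = 1, so (x, y) = (19, 3) solves the equation, and by the theorem it is the least positive solution.

(x, y) = (19, 3)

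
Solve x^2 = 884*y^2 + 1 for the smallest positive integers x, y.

(x, y) = (1665, 56)

First expand sqrt(884) as a continued fraction. With x_i = (sqrt(884) + m_i)/d_i and (m_0, d_0) = (0, 1): a_0 = floor(sqrt(884)) = 29, since 29^2 = 841 <= 884 < 900 = 30^2.
Iterate m_{i+1} = d_i*a_i - m_i, d_{i+1} = (884 - m_{i+1}^2)/d_i, a_{i+1} = floor((a_0 + m_{i+1})/d_{i+1}):
  m_1 = 1*29 - 0 = 29, d_1 = (884 - 29^2)/1 = 43/1 = 43, a_1 = floor((29 + 29)/43) = 1.
  m_2 = 43*1 - 29 = 14, d_2 = (884 - 14^2)/43 = 688/43 = 16, a_2 = floor((29 + 14)/16) = 2.
  m_3 = 16*2 - 14 = 18, d_3 = (884 - 18^2)/16 = 560/16 = 35, a_3 = floor((29 + 18)/35) = 1.
  m_4 = 35*1 - 18 = 17, d_4 = (884 - 17^2)/35 = 595/35 = 17, a_4 = floor((29 + 17)/17) = 2.
  m_5 = 17*2 - 17 = 17, d_5 = (884 - 17^2)/17 = 595/17 = 35, a_5 = floor((29 + 17)/35) = 1.
  m_6 = 35*1 - 17 = 18, d_6 = (884 - 18^2)/35 = 560/35 = 16, a_6 = floor((29 + 18)/16) = 2.
  m_7 = 16*2 - 18 = 14, d_7 = (884 - 14^2)/16 = 688/16 = 43, a_7 = floor((29 + 14)/43) = 1.
  m_8 = 43*1 - 14 = 29, d_8 = (884 - 29^2)/43 = 43/43 = 1, a_8 = floor((29 + 29)/1) = 58.
  m_9 = 1*58 - 29 = 29, d_9 = (884 - 29^2)/1 = 43/1 = 43: (m_9, d_9) = (m_1, d_1) = (29, 43), so from here the quotients repeat a_1, ..., a_8; the period length is 8.
So sqrt(884) = [29; (1, 2, 1, 2, 1, 2, 1, 58)] with period length k = 8.
k is even, so the fundamental solution of x^2 - 884y^2 = 1 is (p_{k-1}, q_{k-1}) = (p_7, q_7); compute convergents through index 7.
Convergents (p_i = a_i*p_{i-1} + p_{i-2}, q_i = a_i*q_{i-1} + q_{i-2} with p_{-2}=0, p_{-1}=1, q_{-2}=1, q_{-1}=0):
  i=0: a_0=29, p_0 = 29*1 + 0 = 29, q_0 = 29*0 + 1 = 1.
  i=1: a_1=1, p_1 = 1*29 + 1 = 30, q_1 = 1*1 + 0 = 1.
  i=2: a_2=2, p_2 = 2*30 + 29 = 89, q_2 = 2*1 + 1 = 3.
  i=3: a_3=1, p_3 = 1*89 + 30 = 119, q_3 = 1*3 + 1 = 4.
  i=4: a_4=2, p_4 = 2*119 + 89 = 327, q_4 = 2*4 + 3 = 11.
  i=5: a_5=1, p_5 = 1*327 + 119 = 446, q_5 = 1*11 + 4 = 15.
  i=6: a_6=2, p_6 = 2*446 + 327 = 1219, q_6 = 2*15 + 11 = 41.
  i=7: a_7=1, p_7 = 1*1219 + 446 = 1665, q_7 = 1*41 + 15 = 56.
Check: 1665^2 - 884*56^2 = 2772225 - 2772224 = 1, so (x, y) = (1665, 56) solves the equation, and by the theorem it is the least positive solution.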